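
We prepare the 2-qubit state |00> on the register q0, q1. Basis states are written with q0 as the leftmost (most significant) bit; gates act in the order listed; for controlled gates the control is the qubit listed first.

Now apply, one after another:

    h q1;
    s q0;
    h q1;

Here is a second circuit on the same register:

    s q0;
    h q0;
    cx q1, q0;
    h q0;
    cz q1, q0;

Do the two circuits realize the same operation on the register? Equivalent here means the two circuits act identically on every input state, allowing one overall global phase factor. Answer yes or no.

Yes: on every input state the two circuits agree up to one overall phase factor.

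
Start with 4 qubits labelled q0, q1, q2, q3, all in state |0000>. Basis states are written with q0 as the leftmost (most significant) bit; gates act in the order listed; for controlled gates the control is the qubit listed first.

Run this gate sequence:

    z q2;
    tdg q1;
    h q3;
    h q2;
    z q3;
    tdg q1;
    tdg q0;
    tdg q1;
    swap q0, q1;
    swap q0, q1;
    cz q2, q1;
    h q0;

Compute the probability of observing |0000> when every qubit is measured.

The probability of measuring |0000> is 1/8. Key observation: gates 9-10 undo each other exactly, leaving only the rest of the circuit to track.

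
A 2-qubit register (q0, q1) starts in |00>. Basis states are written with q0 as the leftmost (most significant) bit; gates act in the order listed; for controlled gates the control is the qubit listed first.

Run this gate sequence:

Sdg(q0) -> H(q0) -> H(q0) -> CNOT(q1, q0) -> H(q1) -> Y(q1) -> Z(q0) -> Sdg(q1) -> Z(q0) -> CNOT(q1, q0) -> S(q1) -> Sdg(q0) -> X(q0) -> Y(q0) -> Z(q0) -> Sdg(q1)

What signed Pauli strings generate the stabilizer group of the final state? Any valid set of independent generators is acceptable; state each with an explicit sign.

The final state is stabilized by the group generated by +XX, +ZZ; other independent generating sets are equally valid. Key observation: the block from step 2 through step 3 cancels to the identity and can be dropped.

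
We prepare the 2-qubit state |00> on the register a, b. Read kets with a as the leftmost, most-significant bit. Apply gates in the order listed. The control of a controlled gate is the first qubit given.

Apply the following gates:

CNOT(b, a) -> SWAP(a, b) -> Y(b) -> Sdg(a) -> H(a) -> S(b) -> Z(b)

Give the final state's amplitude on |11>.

|11> carries amplitude sqrt(2)/2 in the final state.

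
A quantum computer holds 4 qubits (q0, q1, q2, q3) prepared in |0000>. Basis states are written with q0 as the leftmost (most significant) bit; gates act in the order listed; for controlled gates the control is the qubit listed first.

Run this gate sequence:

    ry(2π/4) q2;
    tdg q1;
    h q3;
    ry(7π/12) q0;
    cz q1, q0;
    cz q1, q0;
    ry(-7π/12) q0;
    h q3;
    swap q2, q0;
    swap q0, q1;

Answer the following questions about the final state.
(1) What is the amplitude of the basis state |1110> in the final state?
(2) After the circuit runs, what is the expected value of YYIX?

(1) The amplitude on |1110> is 0. Key observation: steps 3-8 multiply out to the identity, so the circuit reduces to the remaining gates.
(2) In the final state, YYIX has expectation 0.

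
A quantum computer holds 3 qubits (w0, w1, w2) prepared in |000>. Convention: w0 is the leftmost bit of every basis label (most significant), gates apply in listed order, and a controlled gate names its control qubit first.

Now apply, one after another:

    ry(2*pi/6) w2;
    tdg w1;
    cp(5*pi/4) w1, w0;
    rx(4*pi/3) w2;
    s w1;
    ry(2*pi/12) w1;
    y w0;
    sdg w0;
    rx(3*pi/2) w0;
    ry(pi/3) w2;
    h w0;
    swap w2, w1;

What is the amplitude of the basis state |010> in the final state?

The amplitude on |010> is (-2 + I)*(1 - I)*(sqrt(6) + 3*sqrt(2))/32.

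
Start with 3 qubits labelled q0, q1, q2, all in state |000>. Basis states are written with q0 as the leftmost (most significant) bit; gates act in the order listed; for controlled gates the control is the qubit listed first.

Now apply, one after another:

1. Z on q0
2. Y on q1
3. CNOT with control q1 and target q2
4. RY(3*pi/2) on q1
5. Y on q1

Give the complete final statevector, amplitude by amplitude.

The resulting statevector has amplitude -sqrt(2)/2 on |001>, sqrt(2)/2 on |011>, and 0 on every other basis state.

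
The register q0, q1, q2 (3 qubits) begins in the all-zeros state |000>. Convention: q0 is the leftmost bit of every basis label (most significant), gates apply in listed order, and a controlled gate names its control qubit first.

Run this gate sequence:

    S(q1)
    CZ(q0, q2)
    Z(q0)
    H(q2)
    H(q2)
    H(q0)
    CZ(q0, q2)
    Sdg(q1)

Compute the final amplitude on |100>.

|100> carries amplitude sqrt(2)/2 in the final state.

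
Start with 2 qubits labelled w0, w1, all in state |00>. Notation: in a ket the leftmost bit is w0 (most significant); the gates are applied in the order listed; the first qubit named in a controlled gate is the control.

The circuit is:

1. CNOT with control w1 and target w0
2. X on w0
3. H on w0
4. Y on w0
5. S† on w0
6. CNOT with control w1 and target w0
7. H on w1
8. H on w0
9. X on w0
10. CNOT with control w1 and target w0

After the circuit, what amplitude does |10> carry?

The amplitude on |10> is sqrt(2)*(1 + I)/4.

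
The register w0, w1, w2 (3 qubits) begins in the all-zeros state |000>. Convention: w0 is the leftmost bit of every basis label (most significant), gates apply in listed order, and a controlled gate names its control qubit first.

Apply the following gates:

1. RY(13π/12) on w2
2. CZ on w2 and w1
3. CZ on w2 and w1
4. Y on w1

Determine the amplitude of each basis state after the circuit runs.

The final amplitudes are -I*sqrt(sqrt(2) + 2)/4 + I*sqrt(6 - 3*sqrt(2))/4 on |010>, I*sqrt(2 - sqrt(2))/4 + I*sqrt(3*sqrt(2) + 6)/4 on |011>, and 0 on every other basis state. Key observation: steps 2-3 multiply out to the identity, so the circuit reduces to the remaining gates.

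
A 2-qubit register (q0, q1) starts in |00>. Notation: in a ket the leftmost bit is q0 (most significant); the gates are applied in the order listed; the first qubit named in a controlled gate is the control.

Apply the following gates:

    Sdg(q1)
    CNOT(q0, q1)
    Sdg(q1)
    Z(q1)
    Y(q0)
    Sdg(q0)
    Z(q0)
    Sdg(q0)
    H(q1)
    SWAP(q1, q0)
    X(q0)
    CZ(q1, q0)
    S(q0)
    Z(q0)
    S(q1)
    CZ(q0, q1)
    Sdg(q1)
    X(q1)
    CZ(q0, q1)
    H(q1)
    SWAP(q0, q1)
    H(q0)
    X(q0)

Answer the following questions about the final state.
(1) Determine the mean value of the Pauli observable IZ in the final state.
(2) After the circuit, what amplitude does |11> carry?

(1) In the final state, IZ has expectation 0.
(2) The amplitude on |11> is sqrt(2)/2.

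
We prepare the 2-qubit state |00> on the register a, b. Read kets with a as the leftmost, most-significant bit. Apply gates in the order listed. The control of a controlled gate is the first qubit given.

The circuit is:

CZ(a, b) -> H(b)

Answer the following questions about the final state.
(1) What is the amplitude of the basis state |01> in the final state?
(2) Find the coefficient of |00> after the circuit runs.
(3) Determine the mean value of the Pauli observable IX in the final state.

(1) The final state's coefficient on |01> equals sqrt(2)/2.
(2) |00> carries amplitude sqrt(2)/2 in the final state.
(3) In the final state, IX has expectation 1.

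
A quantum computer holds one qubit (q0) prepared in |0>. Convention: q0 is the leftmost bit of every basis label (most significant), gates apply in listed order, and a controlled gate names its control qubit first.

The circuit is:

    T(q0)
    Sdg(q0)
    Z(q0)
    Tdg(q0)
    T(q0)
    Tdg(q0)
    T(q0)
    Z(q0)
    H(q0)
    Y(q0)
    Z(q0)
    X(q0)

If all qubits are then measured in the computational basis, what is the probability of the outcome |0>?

Outcome |0> occurs with probability 1/2. Key observation: gates 3-8 undo each other exactly, leaving only the rest of the circuit to track.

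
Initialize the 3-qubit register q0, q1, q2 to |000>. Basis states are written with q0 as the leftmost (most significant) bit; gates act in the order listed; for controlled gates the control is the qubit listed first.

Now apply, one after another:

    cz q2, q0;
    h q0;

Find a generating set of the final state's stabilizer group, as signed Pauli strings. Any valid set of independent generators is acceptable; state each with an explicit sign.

One valid set of independent stabilizer generators is +XII, +IZI, +IIZ (any independent generating set of the same group is equally correct).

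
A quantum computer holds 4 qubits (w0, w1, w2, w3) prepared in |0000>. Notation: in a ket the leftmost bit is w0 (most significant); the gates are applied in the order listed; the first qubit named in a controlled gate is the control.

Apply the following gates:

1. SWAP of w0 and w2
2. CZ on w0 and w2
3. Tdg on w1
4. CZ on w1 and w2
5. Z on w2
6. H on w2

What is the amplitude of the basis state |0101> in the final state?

The final state's coefficient on |0101> equals 0.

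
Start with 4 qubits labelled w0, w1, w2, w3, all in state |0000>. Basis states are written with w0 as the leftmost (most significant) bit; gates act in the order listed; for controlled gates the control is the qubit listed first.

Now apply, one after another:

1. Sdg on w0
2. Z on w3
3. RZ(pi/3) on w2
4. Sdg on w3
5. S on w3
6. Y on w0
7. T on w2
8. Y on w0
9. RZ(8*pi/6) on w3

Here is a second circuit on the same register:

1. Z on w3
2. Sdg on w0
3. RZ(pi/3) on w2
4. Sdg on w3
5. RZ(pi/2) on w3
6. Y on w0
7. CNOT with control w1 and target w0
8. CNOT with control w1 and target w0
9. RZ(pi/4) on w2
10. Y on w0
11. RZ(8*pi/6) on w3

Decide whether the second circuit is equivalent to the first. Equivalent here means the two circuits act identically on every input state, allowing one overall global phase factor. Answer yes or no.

Yes: on every input state the two circuits agree up to one overall phase factor.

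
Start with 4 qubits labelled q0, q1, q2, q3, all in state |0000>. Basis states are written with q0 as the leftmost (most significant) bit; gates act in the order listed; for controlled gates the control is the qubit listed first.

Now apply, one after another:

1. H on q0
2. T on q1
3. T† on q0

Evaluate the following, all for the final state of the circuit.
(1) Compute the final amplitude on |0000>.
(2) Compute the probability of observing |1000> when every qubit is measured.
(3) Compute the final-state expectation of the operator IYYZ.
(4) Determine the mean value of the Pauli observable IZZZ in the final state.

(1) The final state's coefficient on |0000> equals sqrt(2)/2.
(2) Outcome |1000> occurs with probability 1/2.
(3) The observable IYYZ averages to 0.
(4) The observable IZZZ averages to 1.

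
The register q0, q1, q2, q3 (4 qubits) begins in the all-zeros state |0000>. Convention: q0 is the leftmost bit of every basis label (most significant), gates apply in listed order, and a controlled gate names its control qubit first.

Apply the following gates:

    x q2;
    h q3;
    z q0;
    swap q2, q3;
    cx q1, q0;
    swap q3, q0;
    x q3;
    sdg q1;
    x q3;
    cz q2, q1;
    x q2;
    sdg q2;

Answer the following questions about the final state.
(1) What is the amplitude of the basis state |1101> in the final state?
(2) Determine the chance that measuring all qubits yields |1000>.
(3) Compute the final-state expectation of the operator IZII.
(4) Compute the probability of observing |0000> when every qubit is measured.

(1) The amplitude on |1101> is 0.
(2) Outcome |1000> occurs with probability 1/2.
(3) The expectation value of IZII is 1.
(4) Outcome |0000> occurs with probability 0.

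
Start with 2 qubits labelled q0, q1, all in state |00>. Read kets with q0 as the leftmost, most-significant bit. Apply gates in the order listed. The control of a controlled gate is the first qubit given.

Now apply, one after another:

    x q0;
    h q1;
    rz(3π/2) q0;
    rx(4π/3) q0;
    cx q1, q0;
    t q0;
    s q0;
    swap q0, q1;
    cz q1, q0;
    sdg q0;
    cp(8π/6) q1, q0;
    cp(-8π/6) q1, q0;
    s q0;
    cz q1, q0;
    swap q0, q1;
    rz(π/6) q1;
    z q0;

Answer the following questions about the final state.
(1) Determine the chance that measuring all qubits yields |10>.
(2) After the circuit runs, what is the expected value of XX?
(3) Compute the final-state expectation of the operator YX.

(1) Outcome |10> occurs with probability 1/8.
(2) The expectation value of XX is sqrt(2)/8 + sqrt(6)/4.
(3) The observable YX averages to -sqrt(6)/4 + sqrt(2)/8.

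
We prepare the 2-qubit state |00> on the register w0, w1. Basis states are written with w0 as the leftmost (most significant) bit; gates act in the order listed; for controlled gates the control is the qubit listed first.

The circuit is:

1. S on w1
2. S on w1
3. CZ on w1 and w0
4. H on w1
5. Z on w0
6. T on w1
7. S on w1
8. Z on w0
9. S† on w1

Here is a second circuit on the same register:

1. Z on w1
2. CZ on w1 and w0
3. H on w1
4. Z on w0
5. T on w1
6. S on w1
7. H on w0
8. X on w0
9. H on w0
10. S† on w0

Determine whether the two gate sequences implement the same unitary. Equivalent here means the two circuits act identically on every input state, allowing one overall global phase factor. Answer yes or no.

No, they are not equivalent — no single phase factor reconciles the two unitaries.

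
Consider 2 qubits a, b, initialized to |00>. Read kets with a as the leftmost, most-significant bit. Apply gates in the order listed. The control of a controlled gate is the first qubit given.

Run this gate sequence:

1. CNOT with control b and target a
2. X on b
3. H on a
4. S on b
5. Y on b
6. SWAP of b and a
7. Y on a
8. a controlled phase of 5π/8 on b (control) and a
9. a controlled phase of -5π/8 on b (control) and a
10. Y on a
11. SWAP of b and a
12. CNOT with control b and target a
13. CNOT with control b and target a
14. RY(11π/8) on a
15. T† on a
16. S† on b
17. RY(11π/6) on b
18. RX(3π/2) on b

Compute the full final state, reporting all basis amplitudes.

After the circuit, the state carries amplitude -(1 - I)*(sqrt(3) + I)*cos(pi/16)/4 on |00>, (1 - I)*(sqrt(3) - I)*cos(pi/16)/4 on |01>, -sqrt(6)*I*exp(-I*pi/4)*sin(5*pi/16)/8 + sqrt(6)*exp(-I*pi/4)*sin(5*pi/16)/8 + sqrt(2)*exp(-I*pi/4)*sin(5*pi/16)/8 - sqrt(2)*I*exp(-I*pi/4)*cos(5*pi/16)/8 - sqrt(2)*exp(-I*pi/4)*cos(5*pi/16)/8 + sqrt(2)*I*exp(-I*pi/4)*sin(5*pi/16)/8 - sqrt(6)*exp(-I*pi/4)*cos(5*pi/16)/8 + sqrt(6)*I*exp(-I*pi/4)*cos(5*pi/16)/8 on |10>, -sqrt(6)*I*exp(-I*pi/4)*cos(5*pi/16)/8 + sqrt(6)*exp(-I*pi/4)*cos(5*pi/16)/8 + sqrt(2)*exp(-I*pi/4)*sin(5*pi/16)/8 - sqrt(2)*I*exp(-I*pi/4)*cos(5*pi/16)/8 - sqrt(2)*exp(-I*pi/4)*cos(5*pi/16)/8 + sqrt(2)*I*exp(-I*pi/4)*sin(5*pi/16)/8 - sqrt(6)*exp(-I*pi/4)*sin(5*pi/16)/8 + sqrt(6)*I*exp(-I*pi/4)*sin(5*pi/16)/8 on |11>. Key observation: gates 6-11 undo each other exactly, leaving only the rest of the circuit to track.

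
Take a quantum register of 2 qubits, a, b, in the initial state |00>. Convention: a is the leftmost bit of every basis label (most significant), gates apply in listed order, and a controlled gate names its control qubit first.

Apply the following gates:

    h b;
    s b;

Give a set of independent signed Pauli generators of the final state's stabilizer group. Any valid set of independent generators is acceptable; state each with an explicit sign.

The final state is stabilized by the group generated by +IY, +ZI; other independent generating sets are equally valid.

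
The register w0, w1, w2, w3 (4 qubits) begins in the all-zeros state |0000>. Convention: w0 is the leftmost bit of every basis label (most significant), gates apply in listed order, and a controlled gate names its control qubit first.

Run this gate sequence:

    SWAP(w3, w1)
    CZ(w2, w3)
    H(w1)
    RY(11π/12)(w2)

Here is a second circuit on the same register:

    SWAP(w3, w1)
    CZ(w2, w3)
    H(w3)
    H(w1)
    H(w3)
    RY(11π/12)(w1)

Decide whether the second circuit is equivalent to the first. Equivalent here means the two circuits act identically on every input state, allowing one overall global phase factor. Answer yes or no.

No: there is an input state on which the two circuits produce genuinely different outputs (not merely differing by a phase).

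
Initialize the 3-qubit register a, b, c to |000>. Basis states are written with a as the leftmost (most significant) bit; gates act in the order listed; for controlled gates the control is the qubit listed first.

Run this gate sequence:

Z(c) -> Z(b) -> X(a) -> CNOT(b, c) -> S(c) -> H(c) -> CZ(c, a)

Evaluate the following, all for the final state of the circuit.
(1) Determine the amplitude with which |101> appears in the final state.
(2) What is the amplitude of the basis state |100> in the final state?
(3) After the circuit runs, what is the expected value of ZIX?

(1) The amplitude on |101> is -sqrt(2)/2.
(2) |100> carries amplitude sqrt(2)/2 in the final state.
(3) The expectation value of ZIX is 1.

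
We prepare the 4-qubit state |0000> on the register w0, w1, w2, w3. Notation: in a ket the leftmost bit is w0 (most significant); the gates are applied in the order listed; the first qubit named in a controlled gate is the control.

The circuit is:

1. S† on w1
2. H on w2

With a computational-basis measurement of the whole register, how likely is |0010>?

A full measurement returns |0010> with probability 1/2.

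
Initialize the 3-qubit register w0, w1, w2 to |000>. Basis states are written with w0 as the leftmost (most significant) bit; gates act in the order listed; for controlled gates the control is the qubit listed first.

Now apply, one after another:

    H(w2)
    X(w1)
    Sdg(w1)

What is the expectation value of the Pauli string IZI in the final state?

The expectation value of IZI is -1.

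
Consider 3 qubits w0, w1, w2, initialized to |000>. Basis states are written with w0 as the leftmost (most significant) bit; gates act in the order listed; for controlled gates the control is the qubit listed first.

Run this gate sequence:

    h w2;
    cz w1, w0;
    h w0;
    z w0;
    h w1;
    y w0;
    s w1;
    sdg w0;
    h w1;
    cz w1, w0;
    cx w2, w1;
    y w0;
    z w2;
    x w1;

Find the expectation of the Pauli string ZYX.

The observable ZYX averages to 0.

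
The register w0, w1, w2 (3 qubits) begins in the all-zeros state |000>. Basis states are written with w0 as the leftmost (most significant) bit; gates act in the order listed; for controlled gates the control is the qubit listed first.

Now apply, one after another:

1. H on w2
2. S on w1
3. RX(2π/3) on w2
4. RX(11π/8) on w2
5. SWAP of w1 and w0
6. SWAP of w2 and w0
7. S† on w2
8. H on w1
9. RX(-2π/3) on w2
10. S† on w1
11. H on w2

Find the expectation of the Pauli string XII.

In the final state, XII has expectation 1.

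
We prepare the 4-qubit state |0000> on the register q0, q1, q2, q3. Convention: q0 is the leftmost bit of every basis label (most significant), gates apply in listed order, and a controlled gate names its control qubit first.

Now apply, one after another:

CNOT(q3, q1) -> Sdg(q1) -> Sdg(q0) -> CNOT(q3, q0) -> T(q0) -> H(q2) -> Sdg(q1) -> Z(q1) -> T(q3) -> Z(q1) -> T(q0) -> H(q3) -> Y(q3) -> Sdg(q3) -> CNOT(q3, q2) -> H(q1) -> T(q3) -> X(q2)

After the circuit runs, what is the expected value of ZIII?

The observable ZIII averages to 1.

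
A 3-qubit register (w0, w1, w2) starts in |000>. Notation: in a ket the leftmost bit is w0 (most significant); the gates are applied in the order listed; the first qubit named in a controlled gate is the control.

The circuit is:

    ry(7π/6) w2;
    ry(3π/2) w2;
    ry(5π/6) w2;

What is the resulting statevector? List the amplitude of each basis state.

The resulting statevector has amplitude sqrt(2)/2 on |000>, -sqrt(2)/2 on |001>, and 0 on every other basis state.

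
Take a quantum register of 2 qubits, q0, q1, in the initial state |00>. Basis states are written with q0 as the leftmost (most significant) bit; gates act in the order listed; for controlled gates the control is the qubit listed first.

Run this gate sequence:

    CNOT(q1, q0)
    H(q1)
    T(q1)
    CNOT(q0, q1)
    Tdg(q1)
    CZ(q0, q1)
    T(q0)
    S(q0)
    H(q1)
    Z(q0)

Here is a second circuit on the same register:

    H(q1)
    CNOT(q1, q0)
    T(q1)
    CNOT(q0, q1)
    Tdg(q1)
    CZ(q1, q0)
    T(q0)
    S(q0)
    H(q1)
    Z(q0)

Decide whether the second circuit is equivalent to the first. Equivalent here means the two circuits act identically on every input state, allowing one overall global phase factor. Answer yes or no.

No, they are not equivalent — no single phase factor reconciles the two unitaries.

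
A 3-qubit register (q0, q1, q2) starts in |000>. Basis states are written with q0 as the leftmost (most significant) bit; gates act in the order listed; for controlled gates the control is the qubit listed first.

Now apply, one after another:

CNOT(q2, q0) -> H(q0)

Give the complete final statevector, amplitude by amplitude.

The final amplitudes are sqrt(2)/2 on |000>, sqrt(2)/2 on |100>, and 0 on every other basis state.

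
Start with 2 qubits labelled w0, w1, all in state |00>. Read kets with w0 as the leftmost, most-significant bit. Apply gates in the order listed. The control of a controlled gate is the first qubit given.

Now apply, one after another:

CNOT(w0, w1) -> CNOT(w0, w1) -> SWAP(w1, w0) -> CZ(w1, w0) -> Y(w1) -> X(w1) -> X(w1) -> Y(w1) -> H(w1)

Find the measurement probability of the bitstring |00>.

The probability of measuring |00> is 1/2.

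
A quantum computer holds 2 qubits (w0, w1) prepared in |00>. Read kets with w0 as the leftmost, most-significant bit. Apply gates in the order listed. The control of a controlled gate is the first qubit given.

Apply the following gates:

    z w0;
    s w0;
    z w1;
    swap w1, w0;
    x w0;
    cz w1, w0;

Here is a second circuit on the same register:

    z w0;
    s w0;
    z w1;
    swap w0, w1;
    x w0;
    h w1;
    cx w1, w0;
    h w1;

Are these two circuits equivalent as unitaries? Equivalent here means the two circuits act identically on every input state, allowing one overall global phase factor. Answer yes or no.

No — the two circuits implement different unitaries, even allowing a global phase.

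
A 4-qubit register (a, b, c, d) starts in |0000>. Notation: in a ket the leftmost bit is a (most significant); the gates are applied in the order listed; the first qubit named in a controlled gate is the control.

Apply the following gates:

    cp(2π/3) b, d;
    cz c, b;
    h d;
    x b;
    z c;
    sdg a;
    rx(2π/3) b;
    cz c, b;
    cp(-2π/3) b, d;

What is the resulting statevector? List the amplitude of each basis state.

After the circuit, the state carries amplitude -sqrt(6)*I/4 on |0000>, -sqrt(6)*I/4 on |0001>, sqrt(2)/4 on |0100>, -sqrt(2)*exp(I*pi/3)/4 on |0101>, and 0 on every other basis state.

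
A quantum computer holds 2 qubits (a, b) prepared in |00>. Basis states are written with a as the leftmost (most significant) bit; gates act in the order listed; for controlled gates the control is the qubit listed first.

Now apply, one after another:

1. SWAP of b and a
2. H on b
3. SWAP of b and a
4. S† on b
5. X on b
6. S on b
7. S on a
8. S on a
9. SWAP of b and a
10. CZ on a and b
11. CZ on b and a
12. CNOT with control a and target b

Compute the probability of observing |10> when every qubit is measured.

Outcome |10> occurs with probability 1/2.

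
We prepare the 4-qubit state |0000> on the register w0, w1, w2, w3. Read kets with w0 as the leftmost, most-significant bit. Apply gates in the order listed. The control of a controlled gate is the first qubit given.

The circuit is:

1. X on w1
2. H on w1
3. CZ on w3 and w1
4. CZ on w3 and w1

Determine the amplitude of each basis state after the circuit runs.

After the circuit, the state carries amplitude sqrt(2)/2 on |0000>, -sqrt(2)/2 on |0100>, and 0 on every other basis state. Key observation: gates 3-4 undo each other exactly, leaving only the rest of the circuit to track.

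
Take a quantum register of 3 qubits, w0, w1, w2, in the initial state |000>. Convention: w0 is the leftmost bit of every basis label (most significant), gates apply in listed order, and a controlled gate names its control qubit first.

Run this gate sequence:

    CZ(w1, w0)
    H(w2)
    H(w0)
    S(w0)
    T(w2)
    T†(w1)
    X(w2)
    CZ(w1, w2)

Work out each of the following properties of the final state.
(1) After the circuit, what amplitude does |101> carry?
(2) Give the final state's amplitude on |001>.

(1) |101> carries amplitude I/2 in the final state.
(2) |001> carries amplitude 1/2 in the final state.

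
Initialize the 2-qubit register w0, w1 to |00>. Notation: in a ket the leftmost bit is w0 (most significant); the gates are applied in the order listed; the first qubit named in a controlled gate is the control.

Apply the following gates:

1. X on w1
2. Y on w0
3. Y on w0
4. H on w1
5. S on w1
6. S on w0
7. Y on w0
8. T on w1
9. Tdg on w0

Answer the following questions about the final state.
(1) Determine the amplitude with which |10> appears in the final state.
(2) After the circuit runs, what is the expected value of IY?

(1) The amplitude on |10> is sqrt(2)*exp(I*pi/4)/2.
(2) In the final state, IY has expectation -sqrt(2)/2.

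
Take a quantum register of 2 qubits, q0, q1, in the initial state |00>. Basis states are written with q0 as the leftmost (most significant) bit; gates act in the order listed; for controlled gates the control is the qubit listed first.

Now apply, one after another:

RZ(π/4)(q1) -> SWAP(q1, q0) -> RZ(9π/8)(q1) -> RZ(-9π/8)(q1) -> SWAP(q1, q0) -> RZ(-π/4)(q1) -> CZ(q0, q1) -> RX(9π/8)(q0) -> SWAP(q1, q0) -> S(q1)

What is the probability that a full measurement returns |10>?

The probability of measuring |10> is 0. Key observation: gates 1-6 undo each other exactly, leaving only the rest of the circuit to track.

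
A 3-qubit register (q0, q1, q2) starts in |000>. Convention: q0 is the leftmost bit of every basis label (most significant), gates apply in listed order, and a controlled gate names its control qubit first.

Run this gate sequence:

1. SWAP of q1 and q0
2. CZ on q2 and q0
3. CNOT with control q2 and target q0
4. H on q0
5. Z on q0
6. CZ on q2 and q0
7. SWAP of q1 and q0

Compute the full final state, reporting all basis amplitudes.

After the circuit, the state carries amplitude sqrt(2)/2 on |000>, -sqrt(2)/2 on |010>, and 0 on every other basis state.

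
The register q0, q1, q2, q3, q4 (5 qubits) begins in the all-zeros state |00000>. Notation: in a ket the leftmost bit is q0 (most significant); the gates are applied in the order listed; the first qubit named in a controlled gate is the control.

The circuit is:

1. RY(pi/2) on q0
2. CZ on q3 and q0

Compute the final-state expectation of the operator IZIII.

In the final state, IZIII has expectation 1.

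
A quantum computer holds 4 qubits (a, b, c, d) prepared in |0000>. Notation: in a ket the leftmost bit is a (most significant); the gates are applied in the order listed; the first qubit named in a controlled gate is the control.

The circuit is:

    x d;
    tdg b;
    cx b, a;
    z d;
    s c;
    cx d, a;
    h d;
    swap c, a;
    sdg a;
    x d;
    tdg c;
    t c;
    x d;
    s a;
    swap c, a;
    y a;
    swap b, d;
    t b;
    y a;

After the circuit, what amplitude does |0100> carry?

The final state's coefficient on |0100> equals 0.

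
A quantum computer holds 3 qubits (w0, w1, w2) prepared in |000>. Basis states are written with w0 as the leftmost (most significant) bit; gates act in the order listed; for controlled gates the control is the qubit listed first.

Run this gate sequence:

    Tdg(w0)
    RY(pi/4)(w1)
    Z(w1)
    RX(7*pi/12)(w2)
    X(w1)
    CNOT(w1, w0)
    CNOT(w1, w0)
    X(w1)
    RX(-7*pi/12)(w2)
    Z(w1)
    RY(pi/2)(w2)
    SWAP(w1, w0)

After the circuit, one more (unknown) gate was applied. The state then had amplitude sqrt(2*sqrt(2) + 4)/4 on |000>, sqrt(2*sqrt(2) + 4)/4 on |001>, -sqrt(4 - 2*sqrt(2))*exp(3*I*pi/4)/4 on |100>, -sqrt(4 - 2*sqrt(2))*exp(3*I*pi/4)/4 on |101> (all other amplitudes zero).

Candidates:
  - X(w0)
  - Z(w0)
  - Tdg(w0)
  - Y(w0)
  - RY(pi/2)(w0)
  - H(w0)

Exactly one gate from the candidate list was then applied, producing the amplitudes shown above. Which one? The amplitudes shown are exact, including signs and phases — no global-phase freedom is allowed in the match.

The unique candidate consistent with the amplitudes is Tdg(w0).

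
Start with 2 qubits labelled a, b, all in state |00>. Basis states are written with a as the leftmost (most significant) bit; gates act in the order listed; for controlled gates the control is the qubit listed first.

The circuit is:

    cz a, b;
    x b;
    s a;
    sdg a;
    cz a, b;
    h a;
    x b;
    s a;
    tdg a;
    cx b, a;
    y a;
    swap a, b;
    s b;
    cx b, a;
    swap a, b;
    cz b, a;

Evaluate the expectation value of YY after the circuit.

The observable YY averages to -sqrt(2)/2.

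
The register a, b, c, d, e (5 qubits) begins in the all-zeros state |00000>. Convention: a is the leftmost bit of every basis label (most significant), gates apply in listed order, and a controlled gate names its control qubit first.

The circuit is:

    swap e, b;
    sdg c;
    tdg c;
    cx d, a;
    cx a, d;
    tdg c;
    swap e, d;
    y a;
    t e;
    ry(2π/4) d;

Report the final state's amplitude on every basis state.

After the circuit, the state carries amplitude sqrt(2)*I/2 on |10000>, sqrt(2)*I/2 on |10010>, and 0 on every other basis state.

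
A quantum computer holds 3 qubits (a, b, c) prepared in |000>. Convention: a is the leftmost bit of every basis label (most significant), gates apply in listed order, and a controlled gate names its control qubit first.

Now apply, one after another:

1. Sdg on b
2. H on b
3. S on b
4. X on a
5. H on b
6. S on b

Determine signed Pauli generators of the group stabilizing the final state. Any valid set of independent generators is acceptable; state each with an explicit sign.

One valid set of independent stabilizer generators is +IXI, -ZII, +IIZ (any independent generating set of the same group is equally correct).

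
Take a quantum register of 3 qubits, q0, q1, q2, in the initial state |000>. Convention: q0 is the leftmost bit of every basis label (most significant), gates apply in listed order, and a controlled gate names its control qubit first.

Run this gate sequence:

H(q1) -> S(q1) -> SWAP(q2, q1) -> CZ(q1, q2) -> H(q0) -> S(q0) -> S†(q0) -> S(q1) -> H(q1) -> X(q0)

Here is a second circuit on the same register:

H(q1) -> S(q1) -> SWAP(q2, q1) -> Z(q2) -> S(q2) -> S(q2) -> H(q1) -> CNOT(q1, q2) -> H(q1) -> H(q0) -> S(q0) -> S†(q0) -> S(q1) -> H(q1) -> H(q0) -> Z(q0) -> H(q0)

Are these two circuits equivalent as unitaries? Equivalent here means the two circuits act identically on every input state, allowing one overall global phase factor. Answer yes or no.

No — the two circuits implement different unitaries, even allowing a global phase.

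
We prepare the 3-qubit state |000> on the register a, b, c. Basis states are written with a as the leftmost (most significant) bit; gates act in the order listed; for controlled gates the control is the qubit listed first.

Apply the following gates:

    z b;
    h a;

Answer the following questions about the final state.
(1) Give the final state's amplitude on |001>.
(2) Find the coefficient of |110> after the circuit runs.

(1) The final state's coefficient on |001> equals 0.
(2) The amplitude on |110> is 0.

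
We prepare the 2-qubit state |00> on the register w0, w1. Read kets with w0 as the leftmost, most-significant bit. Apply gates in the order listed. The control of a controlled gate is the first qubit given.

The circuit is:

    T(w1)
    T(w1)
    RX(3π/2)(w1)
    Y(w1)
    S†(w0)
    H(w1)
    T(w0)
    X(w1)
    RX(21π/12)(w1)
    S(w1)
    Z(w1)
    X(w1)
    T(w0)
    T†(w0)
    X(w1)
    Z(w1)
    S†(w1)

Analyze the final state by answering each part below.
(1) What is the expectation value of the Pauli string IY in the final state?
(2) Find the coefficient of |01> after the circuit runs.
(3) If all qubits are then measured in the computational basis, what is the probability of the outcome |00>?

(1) The observable IY averages to sqrt(2)/2. Key observation: steps 10-17 multiply out to the identity, so the circuit reduces to the remaining gates.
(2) |01> carries amplitude I*(1 - I)*(sqrt(2 - sqrt(2)) + sqrt(sqrt(2) + 2))/4 in the final state.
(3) The probability of measuring |00> is 1/2 - sqrt(2)/4.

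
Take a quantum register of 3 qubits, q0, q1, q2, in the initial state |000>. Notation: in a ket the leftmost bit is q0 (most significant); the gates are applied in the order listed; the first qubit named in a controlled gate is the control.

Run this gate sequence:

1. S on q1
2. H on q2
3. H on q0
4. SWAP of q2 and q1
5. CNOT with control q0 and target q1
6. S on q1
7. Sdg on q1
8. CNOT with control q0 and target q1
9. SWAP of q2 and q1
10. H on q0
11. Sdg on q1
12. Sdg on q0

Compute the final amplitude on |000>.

|000> carries amplitude sqrt(2)/2 in the final state. Key observation: steps 3-10 multiply out to the identity, so the circuit reduces to the remaining gates.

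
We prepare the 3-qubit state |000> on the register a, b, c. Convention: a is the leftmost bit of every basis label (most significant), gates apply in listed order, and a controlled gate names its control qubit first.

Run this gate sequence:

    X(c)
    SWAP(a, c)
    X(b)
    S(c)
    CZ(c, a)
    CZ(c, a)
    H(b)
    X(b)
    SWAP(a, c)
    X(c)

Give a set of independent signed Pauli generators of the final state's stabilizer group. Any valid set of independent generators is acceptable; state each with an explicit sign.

One valid set of independent stabilizer generators is -IXI, +ZII, +IIZ (any independent generating set of the same group is equally correct).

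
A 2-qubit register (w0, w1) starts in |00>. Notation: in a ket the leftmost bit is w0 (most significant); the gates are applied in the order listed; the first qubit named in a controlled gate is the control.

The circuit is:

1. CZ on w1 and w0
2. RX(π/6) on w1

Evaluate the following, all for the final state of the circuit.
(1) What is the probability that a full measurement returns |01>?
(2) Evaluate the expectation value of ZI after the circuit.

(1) Outcome |01> occurs with probability 1/2 - sqrt(3)/4.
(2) The observable ZI averages to 1.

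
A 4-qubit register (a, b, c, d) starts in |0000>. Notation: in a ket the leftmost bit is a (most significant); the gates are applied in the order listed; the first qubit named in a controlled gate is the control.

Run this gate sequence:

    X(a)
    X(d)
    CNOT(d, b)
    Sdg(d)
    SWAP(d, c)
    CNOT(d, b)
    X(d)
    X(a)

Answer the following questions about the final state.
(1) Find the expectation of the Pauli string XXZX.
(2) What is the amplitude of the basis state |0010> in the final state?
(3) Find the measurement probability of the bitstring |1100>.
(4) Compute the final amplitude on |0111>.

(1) In the final state, XXZX has expectation 0.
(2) The amplitude on |0010> is 0.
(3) The probability of measuring |1100> is 0.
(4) The final state's coefficient on |0111> equals -I.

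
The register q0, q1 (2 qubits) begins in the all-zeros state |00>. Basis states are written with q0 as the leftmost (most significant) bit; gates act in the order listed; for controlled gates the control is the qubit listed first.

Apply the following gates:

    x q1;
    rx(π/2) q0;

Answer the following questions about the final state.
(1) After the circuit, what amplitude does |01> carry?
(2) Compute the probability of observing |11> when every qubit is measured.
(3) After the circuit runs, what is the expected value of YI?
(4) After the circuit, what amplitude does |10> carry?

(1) |01> carries amplitude sqrt(2)/2 in the final state.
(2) The probability of measuring |11> is 1/2.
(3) The expectation value of YI is -1.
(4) The final state's coefficient on |10> equals 0.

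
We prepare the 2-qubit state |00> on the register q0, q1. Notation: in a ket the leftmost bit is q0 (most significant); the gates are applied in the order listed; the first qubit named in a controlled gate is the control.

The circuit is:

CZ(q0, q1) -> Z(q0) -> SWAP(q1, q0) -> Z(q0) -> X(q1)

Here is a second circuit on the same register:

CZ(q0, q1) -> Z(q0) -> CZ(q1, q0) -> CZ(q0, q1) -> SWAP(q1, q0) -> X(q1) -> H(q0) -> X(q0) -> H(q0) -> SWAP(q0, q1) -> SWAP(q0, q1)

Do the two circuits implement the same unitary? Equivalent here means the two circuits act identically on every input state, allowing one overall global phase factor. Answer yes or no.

Yes: on every input state the two circuits agree up to one overall phase factor.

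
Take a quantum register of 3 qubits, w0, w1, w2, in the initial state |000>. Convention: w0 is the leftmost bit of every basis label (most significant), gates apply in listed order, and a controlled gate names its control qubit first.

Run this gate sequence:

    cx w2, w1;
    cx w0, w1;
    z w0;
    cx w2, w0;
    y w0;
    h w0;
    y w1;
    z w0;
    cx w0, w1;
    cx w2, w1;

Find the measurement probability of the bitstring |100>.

Outcome |100> occurs with probability 1/2.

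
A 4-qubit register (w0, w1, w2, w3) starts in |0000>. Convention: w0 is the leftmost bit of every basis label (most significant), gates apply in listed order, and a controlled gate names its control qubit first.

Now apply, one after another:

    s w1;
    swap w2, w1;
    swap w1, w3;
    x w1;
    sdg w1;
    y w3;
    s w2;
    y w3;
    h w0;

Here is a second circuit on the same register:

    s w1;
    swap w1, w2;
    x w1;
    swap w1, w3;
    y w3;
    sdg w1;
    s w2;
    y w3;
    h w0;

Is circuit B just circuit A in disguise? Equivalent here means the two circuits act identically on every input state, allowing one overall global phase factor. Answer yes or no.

No, they are not equivalent — no single phase factor reconciles the two unitaries.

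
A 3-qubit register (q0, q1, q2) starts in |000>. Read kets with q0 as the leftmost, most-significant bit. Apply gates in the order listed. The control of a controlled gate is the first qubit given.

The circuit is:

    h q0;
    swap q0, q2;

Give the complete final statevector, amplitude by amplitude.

After the circuit, the state carries amplitude sqrt(2)/2 on |000>, sqrt(2)/2 on |001>, and 0 on every other basis state.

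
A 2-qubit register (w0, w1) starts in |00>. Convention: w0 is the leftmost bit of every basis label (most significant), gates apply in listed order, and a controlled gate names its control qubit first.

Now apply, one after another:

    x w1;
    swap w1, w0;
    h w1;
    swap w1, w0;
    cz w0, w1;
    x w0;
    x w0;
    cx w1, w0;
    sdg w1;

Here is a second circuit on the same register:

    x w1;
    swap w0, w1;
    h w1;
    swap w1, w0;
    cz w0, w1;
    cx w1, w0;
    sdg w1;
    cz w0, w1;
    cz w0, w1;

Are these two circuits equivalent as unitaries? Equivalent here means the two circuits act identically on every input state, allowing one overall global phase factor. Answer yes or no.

Yes — the two circuits implement the same unitary up to a global phase.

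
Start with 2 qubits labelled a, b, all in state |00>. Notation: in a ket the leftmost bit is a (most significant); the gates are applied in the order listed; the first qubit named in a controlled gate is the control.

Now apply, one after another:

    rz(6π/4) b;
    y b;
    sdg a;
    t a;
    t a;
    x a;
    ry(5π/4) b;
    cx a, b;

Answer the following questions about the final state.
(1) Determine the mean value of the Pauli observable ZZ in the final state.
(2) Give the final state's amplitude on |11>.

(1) The expectation value of ZZ is sqrt(2)/2.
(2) |11> carries amplitude sqrt(sqrt(2) + 2)*exp(3*I*pi/4)/2 in the final state.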